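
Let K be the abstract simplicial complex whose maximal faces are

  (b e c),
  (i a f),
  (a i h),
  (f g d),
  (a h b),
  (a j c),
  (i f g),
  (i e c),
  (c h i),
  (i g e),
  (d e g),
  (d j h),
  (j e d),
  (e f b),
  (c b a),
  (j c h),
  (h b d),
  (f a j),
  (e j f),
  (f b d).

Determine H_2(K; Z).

We work with the vertex ordering a < b < c < d < e < f < g < h < i < j. The simplices of K, each written with vertices in increasing order, are:

  0-simplices (10): a, b, c, d, e, f, g, h, i, j
  1-simplices (30): ab, ac, af, ah, ai, aj, bc, bd, be, bf, bh, ce, ch, ci, cj, de, df, dg, dh, dj, ef, eg, ei, ej, fg, fi, fj, gi, hi, hj
  2-simplices (20): abc, abh, acj, afi, afj, ahi, bce, bdf, bdh, bef, cei, chi, chj, deg, dej, dfg, dhj, efj, egi, fgi

giving chain groups C_0 ≅ Z^10, C_1 ≅ Z^30, C_2 ≅ Z^20.

Boundary ∂_1: C_1 → C_0 sends each edge [p,q] (with p < q) to q − p.
As a 10×30 matrix over Z this has rank 9, with invariant factors (1,1,1,1,1,1,1,1,1).

Boundary ∂_2: C_2 → C_1 maps a triangle to the signed sum of its edges. For instance
  ∂deg = eg − dg + de,
  ∂cei = ei − ci + ce.
The resulting 30×20 matrix has rank 20, and its Smith normal form has invariant factors (1,1,1,1,1,1,1,1,1,1,1,1,1,1,1,1,1,1,1,2).

Now H_k = ker ∂_k / im ∂_{k+1}, so:

  H_2: rank ker ∂_2 − rank ∂_3 = (20 − 20) − 0 = 0, and there is no ∂_3, so H_2 = 0.

H_2 = 0.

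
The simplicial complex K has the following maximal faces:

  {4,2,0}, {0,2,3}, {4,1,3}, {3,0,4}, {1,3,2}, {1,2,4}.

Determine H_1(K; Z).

H_1 ≅ 0.

Fix the vertex order 0 < 1 < 2 < 3 < 4 and write every simplex with vertices in increasing order. Then dim K = 2 and the simplices of K are:

  0-simplices (5): [0], [1], [2], [3], [4]
  1-simplices (9): [0,2], [0,3], [0,4], [1,2], [1,3], [1,4], [2,3], [2,4], [3,4]
  2-simplices (6): [0,2,3], [0,2,4], [0,3,4], [1,2,3], [1,2,4], [1,3,4]

so the chain groups are C_0 ≅ Z^5, C_1 ≅ Z^9, C_2 ≅ Z^6.

The boundary map ∂_1: C_1 → C_0 maps an edge to its endpoints' difference, ∂[p,q] = q − p.
The 5×9 boundary matrix has rank 4 and Smith normal form diag(1,1,1,1).

Boundary ∂_2: C_2 → C_1 acts by ∂[p,q,r] = [q,r] − [p,r] + [p,q]. For instance
  ∂[0,2,3] = [2,3] − [0,3] + [0,2],
  ∂[0,2,4] = [2,4] − [0,4] + [0,2].
As a 9×6 matrix over Z this has rank 5, with invariant factors (1,1,1,1,1).

Now H_k = ker ∂_k / im ∂_{k+1}, so:

  H_1: rank ker ∂_1 − rank ∂_2 = (9 − 4) − 5 = 0, and the invariant factors of ∂_2 are all 1, so H_1 = 0.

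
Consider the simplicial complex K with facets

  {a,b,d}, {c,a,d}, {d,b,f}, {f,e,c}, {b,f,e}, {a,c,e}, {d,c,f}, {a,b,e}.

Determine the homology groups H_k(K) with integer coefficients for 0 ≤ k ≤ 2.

Order the vertices as a < b < c < d < e < f. Listing each simplex with vertices in this order, K has dimension 2 with simplices:

  0-simplices (6): a, b, c, d, e, f
  1-simplices (12): ab, ac, ad, ae, bd, be, bf, cd, ce, cf, df, ef
  2-simplices (8): abd, abe, acd, ace, bdf, bef, cdf, cef

Hence C_0 ≅ Z^6, C_1 ≅ Z^12, C_2 ≅ Z^8.

∂_1: C_1 → C_0 maps an edge to its endpoints' difference, ∂[p,q] = q − p. For instance
  ∂be = e − b.
The resulting 6×12 matrix has rank 5, and its Smith normal form has invariant factors (1,1,1,1,1).

The boundary map ∂_2: C_2 → C_1 maps a triangle to the signed sum of its edges. For instance
  ∂cdf = df − cf + cd,
  ∂bdf = df − bf + bd.
The 12×8 boundary matrix has rank 7 and Smith normal form diag(1,1,1,1,1,1,1).

Now H_k = ker ∂_k / im ∂_{k+1}, so:

  H_0: rank C_0 − rank ∂_1 = 6 − 5 = 1, and the invariant factors of ∂_1 are all 1, so H_0 ≅ Z.
  H_1: rank ker ∂_1 − rank ∂_2 = (12 − 5) − 7 = 0, and the invariant factors of ∂_2 are all 1, so H_1 ≅ 0.
  H_2: rank ker ∂_2 − rank ∂_3 = (8 − 7) − 0 = 1, and there is no ∂_3, so H_2 ≅ Z.

H_0 ≅ Z,  H_1 = 0,  H_2 ≅ Z.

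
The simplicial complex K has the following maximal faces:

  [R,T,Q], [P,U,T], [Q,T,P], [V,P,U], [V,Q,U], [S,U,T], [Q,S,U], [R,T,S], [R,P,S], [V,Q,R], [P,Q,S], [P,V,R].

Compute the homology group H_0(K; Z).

H_0 = Z.

Fix the vertex order P < Q < R < S < T < U < V and write every simplex with vertices in increasing order. Then dim K = 2 and the simplices of K are:

  0-simplices (7): P, Q, R, S, T, U, V
  1-simplices (18): PQ, PR, PS, PT, PU, PV, QR, QS, QT, QU, QV, RS, RT, RV, ST, SU, TU, UV
  2-simplices (12): PQS, PQT, PRS, PRV, PTU, PUV, QRT, QRV, QSU, QUV, RST, STU

Hence C_0 ≅ Z^7, C_1 ≅ Z^18, C_2 ≅ Z^12.

∂_1: C_1 → C_0 maps an edge to its endpoints' difference, ∂[p,q] = q − p. For instance
  ∂PQ = Q − P.
This gives a 7×18 integer matrix of rank 6; reducing to Smith normal form yields diagonal entries (1,1,1,1,1,1).

The boundary map ∂_2: C_2 → C_1 maps a triangle to the signed sum of its edges. For instance
  ∂PQS = QS − PS + PQ,
  ∂PQT = QT − PT + PQ.
The 18×12 boundary matrix has rank 12 and Smith normal form diag(1,1,1,1,1,1,1,1,1,1,1,2).

Now H_k = ker ∂_k / im ∂_{k+1}, so:

  H_0: rank C_0 − rank ∂_1 = 7 − 6 = 1, and the invariant factors of ∂_1 are all 1, so H_0 = Z.

(K is a triangulation of the real projective plane RP^2.)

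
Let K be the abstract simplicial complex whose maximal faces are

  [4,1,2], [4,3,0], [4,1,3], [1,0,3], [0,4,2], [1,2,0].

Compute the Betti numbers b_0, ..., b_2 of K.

b_0 = 1, b_1 = 0, b_2 = 1.

Take the total order 0 < 1 < 2 < 3 < 4 on the vertex set. Then K (dimension 2) consists of the simplices:

  0-simplices (5): [0], [1], [2], [3], [4]
  1-simplices (9): [0,1], [0,2], [0,3], [0,4], [1,2], [1,3], [1,4], [2,4], [3,4]
  2-simplices (6): [0,1,2], [0,1,3], [0,2,4], [0,3,4], [1,2,4], [1,3,4]

giving chain groups C_0 ≅ Z^5, C_1 ≅ Z^9, C_2 ≅ Z^6.

Boundary ∂_1: C_1 → C_0 is given by ∂[p,q] = [q] − [p]. For instance
  ∂[1,2] = [2] − [1].
The 5×9 boundary matrix has rank 4 and Smith normal form diag(1,1,1,1).

Boundary ∂_2: C_2 → C_1 maps a triangle to the signed sum of its edges. For instance
  ∂[0,1,2] = [1,2] − [0,2] + [0,1],
  ∂[0,2,4] = [2,4] − [0,4] + [0,2].
The resulting 9×6 matrix has rank 5, and its Smith normal form has invariant factors (1,1,1,1,1).

Reading off H_k = ker ∂_k / im ∂_{k+1}:

  H_0: rank C_0 − rank ∂_1 = 5 − 4 = 1, and the invariant factors of ∂_1 are all 1, so H_0 = Z.
  H_1: rank ker ∂_1 − rank ∂_2 = (9 − 4) − 5 = 0, and the invariant factors of ∂_2 are all 1, so H_1 = 0.
  H_2: rank ker ∂_2 − rank ∂_3 = (6 − 5) − 0 = 1, and there is no ∂_3, so H_2 = Z.

Hence the Betti numbers are b_0 = 1, b_1 = 0, b_2 = 1.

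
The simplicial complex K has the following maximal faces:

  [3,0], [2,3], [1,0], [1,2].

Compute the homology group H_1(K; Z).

H_1 = Z.

We work with the vertex ordering 0 < 1 < 2 < 3. The simplices of K, each written with vertices in increasing order, are:

  0-simplices (4): [0], [1], [2], [3]
  1-simplices (4): [0,1], [0,3], [1,2], [2,3]

so the chain groups are C_0 ≅ Z^4, C_1 ≅ Z^4.

The boundary map ∂_1: C_1 → C_0 maps an edge to its endpoints' difference, ∂[p,q] = q − p. For instance
  ∂[2,3] = [3] − [2].
The resulting 4×4 matrix has rank 3, and its Smith normal form has invariant factors (1,1,1).

Reading off H_k = ker ∂_k / im ∂_{k+1}:

  H_1: rank ker ∂_1 − rank ∂_2 = (4 − 3) − 0 = 1, and there is no ∂_2, so H_1 ≅ Z.

(K is a triangulation of the circle S^1.)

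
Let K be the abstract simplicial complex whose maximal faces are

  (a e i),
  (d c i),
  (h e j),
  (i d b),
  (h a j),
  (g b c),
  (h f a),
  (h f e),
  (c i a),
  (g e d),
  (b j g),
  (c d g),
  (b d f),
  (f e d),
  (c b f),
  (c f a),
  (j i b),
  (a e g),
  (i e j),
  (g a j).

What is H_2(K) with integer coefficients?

We work with the vertex ordering a < b < c < d < e < f < g < h < i < j. The simplices of K, each written with vertices in increasing order, are:

  0-simplices (10): a, b, c, d, e, f, g, h, i, j
  1-simplices (30): ac, ae, af, ag, ah, ai, aj, bc, bd, bf, bg, bi, bj, cd, cf, cg, ci, de, df, dg, di, ef, eg, eh, ei, ej, fh, gj, hj, ij
  2-simplices (20): acf, aci, aeg, aei, afh, agj, ahj, bcf, bcg, bdf, bdi, bgj, bij, cdg, cdi, def, deg, efh, ehj, eij

so the chain groups are C_0 ≅ Z^10, C_1 ≅ Z^30, C_2 ≅ Z^20.

The boundary map ∂_1: C_1 → C_0 maps an edge to its endpoints' difference, ∂[p,q] = q − p. For instance
  ∂bf = f − b.
This gives a 10×30 integer matrix of rank 9; reducing to Smith normal form yields diagonal entries (1,1,1,1,1,1,1,1,1).

The boundary map ∂_2: C_2 → C_1 sends each 2-simplex [p,q,r] to [q,r] − [p,r] + [p,q]. For instance
  ∂def = ef − df + de,
  ∂cdg = dg − cg + cd.
The 30×20 boundary matrix has rank 20 and Smith normal form diag(1,1,1,1,1,1,1,1,1,1,1,1,1,1,1,1,1,1,1,2).

Reading off H_k = ker ∂_k / im ∂_{k+1}:

  H_2: rank ker ∂_2 − rank ∂_3 = (20 − 20) − 0 = 0, and there is no ∂_3, so H_2 = 0.

(K is a triangulation of the Klein bottle.)

H_2 = 0.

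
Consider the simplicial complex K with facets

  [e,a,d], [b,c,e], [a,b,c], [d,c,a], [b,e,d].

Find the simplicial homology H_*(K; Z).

We work with the vertex ordering a < b < c < d < e. The simplices of K, each written with vertices in increasing order, are:

  0-simplices (5): a, b, c, d, e
  1-simplices (10): ab, ac, ad, ae, bc, bd, be, cd, ce, de
  2-simplices (5): abc, acd, ade, bce, bde

so the chain groups are C_0 ≅ Z^5, C_1 ≅ Z^10, C_2 ≅ Z^5.

∂_1: C_1 → C_0 sends each edge [p,q] (with p < q) to q − p. For instance
  ∂cd = d − c.
The resulting 5×10 matrix has rank 4, and its Smith normal form has invariant factors (1,1,1,1).

Boundary ∂_2: C_2 → C_1 maps a triangle to the signed sum of its edges. For instance
  ∂ade = de − ae + ad,
  ∂abc = bc − ac + ab.
The 10×5 boundary matrix has rank 5 and Smith normal form diag(1,1,1,1,1).

Reading off H_k = ker ∂_k / im ∂_{k+1}:

  H_0: rank C_0 − rank ∂_1 = 5 − 4 = 1, and the invariant factors of ∂_1 are all 1, so H_0 ≅ Z.
  H_1: rank ker ∂_1 − rank ∂_2 = (10 − 4) − 5 = 1, and the invariant factors of ∂_2 are all 1, so H_1 ≅ Z.
  H_2: rank ker ∂_2 − rank ∂_3 = (5 − 5) − 0 = 0, and there is no ∂_3, so H_2 ≅ 0.

(K is a triangulation of the Möbius band.)

H_0 ≅ Z,  H_1 ≅ Z,  H_2 = 0.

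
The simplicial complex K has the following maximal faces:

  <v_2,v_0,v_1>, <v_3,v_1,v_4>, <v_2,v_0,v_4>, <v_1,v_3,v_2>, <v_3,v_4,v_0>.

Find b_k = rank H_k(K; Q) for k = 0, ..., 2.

b_0 = 1, b_1 = 1, b_2 = 0.

Fix the vertex order v_0 < v_1 < v_2 < v_3 < v_4 and write every simplex with vertices in increasing order. Then dim K = 2 and the simplices of K are:

  0-simplices (5): [v_0], [v_1], [v_2], [v_3], [v_4]
  1-simplices (10): [v_0,v_1], [v_0,v_2], [v_0,v_3], [v_0,v_4], [v_1,v_2], [v_1,v_3], [v_1,v_4], [v_2,v_3], [v_2,v_4], [v_3,v_4]
  2-simplices (5): [v_0,v_1,v_2], [v_0,v_2,v_4], [v_0,v_3,v_4], [v_1,v_2,v_3], [v_1,v_3,v_4]

so the chain groups are C_0 ≅ Z^5, C_1 ≅ Z^10, C_2 ≅ Z^5.

∂_1: C_1 → C_0 maps an edge to its endpoints' difference, ∂[p,q] = q − p. For instance
  ∂[v_0,v_1] = [v_1] − [v_0].
The resulting 5×10 matrix has rank 4, and its Smith normal form has invariant factors (1,1,1,1).

∂_2: C_2 → C_1 acts by ∂[p,q,r] = [q,r] − [p,r] + [p,q]. For instance
  ∂[v_0,v_3,v_4] = [v_3,v_4] − [v_0,v_4] + [v_0,v_3],
  ∂[v_0,v_2,v_4] = [v_2,v_4] − [v_0,v_4] + [v_0,v_2].
This gives a 10×5 integer matrix of rank 5; reducing to Smith normal form yields diagonal entries (1,1,1,1,1).

Reading off H_k = ker ∂_k / im ∂_{k+1}:

  H_0: rank C_0 − rank ∂_1 = 5 − 4 = 1, and the invariant factors of ∂_1 are all 1, so H_0 ≅ Z.
  H_1: rank ker ∂_1 − rank ∂_2 = (10 − 4) − 5 = 1, and the invariant factors of ∂_2 are all 1, so H_1 ≅ Z.
  H_2: rank ker ∂_2 − rank ∂_3 = (5 − 5) − 0 = 0, and there is no ∂_3, so H_2 ≅ 0.

As a check, the Euler characteristic is 5 − 10 + 5 = 0, which agrees with 1 − 1 + 0 = 0.
(K is a triangulation of the Möbius band.)

Hence the Betti numbers are b_0 = 1, b_1 = 1, b_2 = 0.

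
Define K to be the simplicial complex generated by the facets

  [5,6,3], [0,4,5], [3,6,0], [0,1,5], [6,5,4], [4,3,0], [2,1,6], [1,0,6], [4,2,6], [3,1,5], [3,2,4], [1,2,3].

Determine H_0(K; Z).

Fix the vertex order 0 < 1 < 2 < 3 < 4 < 5 < 6 and write every simplex with vertices in increasing order. Then dim K = 2 and the simplices of K are:

  0-simplices (7): [0], [1], [2], [3], [4], [5], [6]
  1-simplices (18): [0,1], [0,3], [0,4], [0,5], [0,6], [1,2], [1,3], [1,5], [1,6], [2,3], [2,4], [2,6], [3,4], [3,5], [3,6], [4,5], [4,6], [5,6]
  2-simplices (12): [0,1,5], [0,1,6], [0,3,4], [0,3,6], [0,4,5], [1,2,3], [1,2,6], [1,3,5], [2,3,4], [2,4,6], [3,5,6], [4,5,6]

so the chain groups are C_0 ≅ Z^7, C_1 ≅ Z^18, C_2 ≅ Z^12.

Boundary ∂_1: C_1 → C_0 maps an edge to its endpoints' difference, ∂[p,q] = q − p. For instance
  ∂[1,6] = [6] − [1].
The resulting 7×18 matrix has rank 6, and its Smith normal form has invariant factors (1,1,1,1,1,1).

Boundary ∂_2: C_2 → C_1 sends each 2-simplex [p,q,r] to [q,r] − [p,r] + [p,q]. For instance
  ∂[2,4,6] = [4,6] − [2,6] + [2,4],
  ∂[0,4,5] = [4,5] − [0,5] + [0,4].
As a 18×12 matrix over Z this has rank 12, with invariant factors (1,1,1,1,1,1,1,1,1,1,1,2).

From H_k ≅ ker(∂_k) / im(∂_{k+1}) we obtain:

  H_0: rank C_0 − rank ∂_1 = 7 − 6 = 1, and the invariant factors of ∂_1 are all 1, so H_0 = Z.

H_0 ≅ Z.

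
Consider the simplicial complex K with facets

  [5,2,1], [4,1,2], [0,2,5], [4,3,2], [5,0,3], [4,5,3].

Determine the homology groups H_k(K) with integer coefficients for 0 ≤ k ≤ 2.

Order the vertices as 0 < 1 < 2 < 3 < 4 < 5. Listing each simplex with vertices in this order, K has dimension 2 with simplices:

  0-simplices (6): [0], [1], [2], [3], [4], [5]
  1-simplices (12): [0,2], [0,3], [0,5], [1,2], [1,4], [1,5], [2,3], [2,4], [2,5], [3,4], [3,5], [4,5]
  2-simplices (6): [0,2,5], [0,3,5], [1,2,4], [1,2,5], [2,3,4], [3,4,5]

giving chain groups C_0 ≅ Z^6, C_1 ≅ Z^12, C_2 ≅ Z^6.

∂_1: C_1 → C_0 sends each edge [p,q] (with p < q) to q − p.
As a 6×12 matrix over Z this has rank 5, with invariant factors (1,1,1,1,1).

The boundary map ∂_2: C_2 → C_1 acts by ∂[p,q,r] = [q,r] − [p,r] + [p,q]. For instance
  ∂[1,2,5] = [2,5] − [1,5] + [1,2],
  ∂[2,3,4] = [3,4] − [2,4] + [2,3].
The resulting 12×6 matrix has rank 6, and its Smith normal form has invariant factors (1,1,1,1,1,1).

Computing H_k = (kernel of ∂_k) / (image of ∂_{k+1}):

  H_0: rank C_0 − rank ∂_1 = 6 − 5 = 1, and the invariant factors of ∂_1 are all 1, so H_0 ≅ Z.
  H_1: rank ker ∂_1 − rank ∂_2 = (12 − 5) − 6 = 1, and the invariant factors of ∂_2 are all 1, so H_1 ≅ Z.
  H_2: rank ker ∂_2 − rank ∂_3 = (6 − 6) − 0 = 0, and there is no ∂_3, so H_2 ≅ 0.

H_0 = Z,  H_1 = Z,  H_2 = 0.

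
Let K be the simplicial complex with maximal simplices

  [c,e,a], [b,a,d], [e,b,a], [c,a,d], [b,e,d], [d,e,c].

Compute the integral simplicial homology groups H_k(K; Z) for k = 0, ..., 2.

K has 5 vertices, 9 edges, 6 triangles.
rank ∂_0 = 0, rank ∂_1 = 4 ⇒ b_0 = 5 − 0 − 4 = 1; all invariant factors of ∂_1 are 1 so no torsion. So H_0 = Z.
rank ∂_1 = 4, rank ∂_2 = 5 ⇒ b_1 = 9 − 4 − 5 = 0; all invariant factors of ∂_2 are 1 so no torsion. So H_1 = 0.
rank ∂_2 = 5, rank ∂_3 = 0 ⇒ b_2 = 6 − 5 − 0 = 1. So H_2 = Z.

H_0 = Z,  H_1 = 0,  H_2 = Z.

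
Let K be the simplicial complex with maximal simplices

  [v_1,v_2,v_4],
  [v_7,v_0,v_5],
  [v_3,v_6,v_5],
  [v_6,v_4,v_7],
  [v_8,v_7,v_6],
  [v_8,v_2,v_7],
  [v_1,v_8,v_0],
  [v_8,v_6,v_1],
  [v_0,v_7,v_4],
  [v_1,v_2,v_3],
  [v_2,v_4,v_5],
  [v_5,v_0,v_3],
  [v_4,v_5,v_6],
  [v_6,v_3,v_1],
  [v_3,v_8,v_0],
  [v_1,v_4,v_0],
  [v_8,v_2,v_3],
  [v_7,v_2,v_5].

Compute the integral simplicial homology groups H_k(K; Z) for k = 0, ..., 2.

Take the total order v_0 < v_1 < v_2 < v_3 < v_4 < v_5 < v_6 < v_7 < v_8 on the vertex set. Then K (dimension 2) consists of the simplices:

  0-simplices (9): [v_0], [v_1], [v_2], [v_3], [v_4], [v_5], [v_6], [v_7], [v_8]
  1-simplices (27): (27 of them)
  2-simplices (18): (18 of them)

giving chain groups C_0 ≅ Z^9, C_1 ≅ Z^27, C_2 ≅ Z^18.

The boundary map ∂_1: C_1 → C_0 sends each edge [p,q] (with p < q) to q − p.
The 9×27 boundary matrix has rank 8 and Smith normal form diag(1,1,1,1,1,1,1,1).

∂_2: C_2 → C_1 sends each 2-simplex [p,q,r] to [q,r] − [p,r] + [p,q]. For instance
  ∂[v_0,v_3,v_5] = [v_3,v_5] − [v_0,v_5] + [v_0,v_3],
  ∂[v_0,v_3,v_8] = [v_3,v_8] − [v_0,v_8] + [v_0,v_3].
This gives a 27×18 integer matrix of rank 18; reducing to Smith normal form yields diagonal entries (1,1,1,1,1,1,1,1,1,1,1,1,1,1,1,1,1,2).

Computing H_k = (kernel of ∂_k) / (image of ∂_{k+1}):

  H_0: rank C_0 − rank ∂_1 = 9 − 8 = 1, and the invariant factors of ∂_1 are all 1, so H_0 ≅ Z.
  H_1: rank ker ∂_1 − rank ∂_2 = (27 − 8) − 18 = 1, and ∂_2 has invariant factor 2 > 1, so H_1 ≅ Z ⊕ Z_2.
  H_2: rank ker ∂_2 − rank ∂_3 = (18 − 18) − 0 = 0, and there is no ∂_3, so H_2 ≅ 0.

As a check, the Euler characteristic is 9 − 27 + 18 = 0, which agrees with 1 − 1 + 0 = 0.

H_0 = Z,  H_1 = Z ⊕ Z_2,  H_2 = 0.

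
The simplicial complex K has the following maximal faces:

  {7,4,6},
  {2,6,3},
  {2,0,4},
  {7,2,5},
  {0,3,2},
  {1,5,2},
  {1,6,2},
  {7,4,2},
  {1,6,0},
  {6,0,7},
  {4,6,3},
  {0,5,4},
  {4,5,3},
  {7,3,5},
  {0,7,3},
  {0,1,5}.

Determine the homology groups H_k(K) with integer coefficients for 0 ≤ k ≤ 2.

Order the vertices as 0 < 1 < 2 < 3 < 4 < 5 < 6 < 7. Listing each simplex with vertices in this order, K has dimension 2 with simplices:

  0-simplices (8): [0], [1], [2], [3], [4], [5], [6], [7]
  1-simplices (24): (24 of them)
  2-simplices (16): [0,1,5], [0,1,6], [0,2,3], [0,2,4], [0,3,7], [0,4,5], [0,6,7], [1,2,5], [1,2,6], [2,3,6], [2,4,7], [2,5,7], [3,4,5], [3,4,6], [3,5,7], [4,6,7]

Hence C_0 ≅ Z^8, C_1 ≅ Z^24, C_2 ≅ Z^16.

Boundary ∂_1: C_1 → C_0 sends each edge [p,q] (with p < q) to q − p.
The 8×24 boundary matrix has rank 7 and Smith normal form diag(1,1,1,1,1,1,1).

Boundary ∂_2: C_2 → C_1 maps a triangle to the signed sum of its edges. For instance
  ∂[3,4,6] = [4,6] − [3,6] + [3,4],
  ∂[4,6,7] = [6,7] − [4,7] + [4,6].
The resulting 24×16 matrix has rank 15, and its Smith normal form has invariant factors (1,1,1,1,1,1,1,1,1,1,1,1,1,1,1).

Computing H_k = (kernel of ∂_k) / (image of ∂_{k+1}):

  H_0: rank C_0 − rank ∂_1 = 8 − 7 = 1, and the invariant factors of ∂_1 are all 1, so H_0 ≅ Z.
  H_1: rank ker ∂_1 − rank ∂_2 = (24 − 7) − 15 = 2, and the invariant factors of ∂_2 are all 1, so H_1 ≅ Z^2.
  H_2: rank ker ∂_2 − rank ∂_3 = (16 − 15) − 0 = 1, and there is no ∂_3, so H_2 ≅ Z.

As a check, the Euler characteristic is 8 − 24 + 16 = 0, which agrees with 1 − 2 + 1 = 0.

H_0 ≅ Z,  H_1 ≅ Z^2,  H_2 ≅ Z.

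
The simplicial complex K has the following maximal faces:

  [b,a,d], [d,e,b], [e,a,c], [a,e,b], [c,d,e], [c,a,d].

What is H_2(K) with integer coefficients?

H_2 ≅ Z.

Fix the vertex order a < b < c < d < e and write every simplex with vertices in increasing order. Then dim K = 2 and the simplices of K are:

  0-simplices (5): a, b, c, d, e
  1-simplices (9): ab, ac, ad, ae, bd, be, cd, ce, de
  2-simplices (6): abd, abe, acd, ace, bde, cde

giving chain groups C_0 ≅ Z^5, C_1 ≅ Z^9, C_2 ≅ Z^6.

Boundary ∂_1: C_1 → C_0 is given by ∂[p,q] = [q] − [p]. For instance
  ∂ce = e − c.
The resulting 5×9 matrix has rank 4, and its Smith normal form has invariant factors (1,1,1,1).

Boundary ∂_2: C_2 → C_1 acts by ∂[p,q,r] = [q,r] − [p,r] + [p,q]. For instance
  ∂acd = cd − ad + ac,
  ∂abe = be − ae + ab.
As a 9×6 matrix over Z this has rank 5, with invariant factors (1,1,1,1,1).

Computing H_k = (kernel of ∂_k) / (image of ∂_{k+1}):

  H_2: rank ker ∂_2 − rank ∂_3 = (6 − 5) − 0 = 1, and there is no ∂_3, so H_2 ≅ Z.

(K is a triangulation of the 2-sphere S^2.)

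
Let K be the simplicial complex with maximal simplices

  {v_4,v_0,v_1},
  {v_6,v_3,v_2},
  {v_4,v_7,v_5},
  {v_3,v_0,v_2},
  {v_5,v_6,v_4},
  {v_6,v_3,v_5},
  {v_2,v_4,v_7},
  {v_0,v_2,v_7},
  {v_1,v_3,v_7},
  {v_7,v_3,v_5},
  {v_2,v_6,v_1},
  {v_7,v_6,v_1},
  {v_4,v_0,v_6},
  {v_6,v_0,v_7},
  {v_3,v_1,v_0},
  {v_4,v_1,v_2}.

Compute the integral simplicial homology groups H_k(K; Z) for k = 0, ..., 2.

Fix the vertex order v_0 < v_1 < v_2 < v_3 < v_4 < v_5 < v_6 < v_7 and write every simplex with vertices in increasing order. Then dim K = 2 and the simplices of K are:

  0-simplices (8): [v_0], [v_1], [v_2], [v_3], [v_4], [v_5], [v_6], [v_7]
  1-simplices (24): (24 of them)
  2-simplices (16): (16 of them)

giving chain groups C_0 ≅ Z^8, C_1 ≅ Z^24, C_2 ≅ Z^16.

Boundary ∂_1: C_1 → C_0 is given by ∂[p,q] = [q] − [p]. For instance
  ∂[v_4,v_5] = [v_5] − [v_4].
The resulting 8×24 matrix has rank 7, and its Smith normal form has invariant factors (1,1,1,1,1,1,1).

∂_2: C_2 → C_1 maps a triangle to the signed sum of its edges. For instance
  ∂[v_0,v_4,v_6] = [v_4,v_6] − [v_0,v_6] + [v_0,v_4],
  ∂[v_3,v_5,v_6] = [v_5,v_6] − [v_3,v_6] + [v_3,v_5].
This gives a 24×16 integer matrix of rank 15; reducing to Smith normal form yields diagonal entries (1,1,1,1,1,1,1,1,1,1,1,1,1,1,1).

From H_k ≅ ker(∂_k) / im(∂_{k+1}) we obtain:

  H_0: rank C_0 − rank ∂_1 = 8 − 7 = 1, and the invariant factors of ∂_1 are all 1, so H_0 ≅ Z.
  H_1: rank ker ∂_1 − rank ∂_2 = (24 − 7) − 15 = 2, and the invariant factors of ∂_2 are all 1, so H_1 ≅ Z^2.
  H_2: rank ker ∂_2 − rank ∂_3 = (16 − 15) − 0 = 1, and there is no ∂_3, so H_2 ≅ Z.

H_0 = Z,  H_1 = Z^2,  H_2 = Z.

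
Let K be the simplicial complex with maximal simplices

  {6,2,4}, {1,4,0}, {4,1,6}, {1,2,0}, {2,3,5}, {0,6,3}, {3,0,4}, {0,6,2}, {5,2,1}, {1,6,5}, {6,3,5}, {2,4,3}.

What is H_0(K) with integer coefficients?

H_0 = Z.

Order the vertices as 0 < 1 < 2 < 3 < 4 < 5 < 6. Listing each simplex with vertices in this order, K has dimension 2 with simplices:

  0-simplices (7): [0], [1], [2], [3], [4], [5], [6]
  1-simplices (18): [0,1], [0,2], [0,3], [0,4], [0,6], [1,2], [1,4], [1,5], [1,6], [2,3], [2,4], [2,5], [2,6], [3,4], [3,5], [3,6], [4,6], [5,6]
  2-simplices (12): [0,1,2], [0,1,4], [0,2,6], [0,3,4], [0,3,6], [1,2,5], [1,4,6], [1,5,6], [2,3,4], [2,3,5], [2,4,6], [3,5,6]

Hence C_0 ≅ Z^7, C_1 ≅ Z^18, C_2 ≅ Z^12.

Boundary ∂_1: C_1 → C_0 sends each edge [p,q] (with p < q) to q − p. For instance
  ∂[0,3] = [3] − [0].
The resulting 7×18 matrix has rank 6, and its Smith normal form has invariant factors (1,1,1,1,1,1).

Boundary ∂_2: C_2 → C_1 sends each 2-simplex [p,q,r] to [q,r] − [p,r] + [p,q]. For instance
  ∂[3,5,6] = [5,6] − [3,6] + [3,5],
  ∂[1,5,6] = [5,6] − [1,6] + [1,5].
As a 18×12 matrix over Z this has rank 12, with invariant factors (1,1,1,1,1,1,1,1,1,1,1,2).

Now H_k = ker ∂_k / im ∂_{k+1}, so:

  H_0: rank C_0 − rank ∂_1 = 7 − 6 = 1, and the invariant factors of ∂_1 are all 1, so H_0 ≅ Z.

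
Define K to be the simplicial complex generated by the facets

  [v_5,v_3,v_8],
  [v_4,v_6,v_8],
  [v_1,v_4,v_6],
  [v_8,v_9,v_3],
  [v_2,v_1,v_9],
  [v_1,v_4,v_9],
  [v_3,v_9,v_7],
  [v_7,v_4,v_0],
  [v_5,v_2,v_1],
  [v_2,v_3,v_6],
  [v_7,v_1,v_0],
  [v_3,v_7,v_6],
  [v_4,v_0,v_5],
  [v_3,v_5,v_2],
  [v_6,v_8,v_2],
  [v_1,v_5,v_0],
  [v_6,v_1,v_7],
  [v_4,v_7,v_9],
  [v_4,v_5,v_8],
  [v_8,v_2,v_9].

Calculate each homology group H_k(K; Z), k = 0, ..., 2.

H_0 ≅ Z,  H_1 ≅ Z ⊕ Z/2,  H_2 = 0.

K has 10 vertices, 30 edges, 20 triangles.
rank ∂_0 = 0, rank ∂_1 = 9 ⇒ b_0 = 10 − 0 − 9 = 1; all invariant factors of ∂_1 are 1 so no torsion. So H_0 = Z.
rank ∂_1 = 9, rank ∂_2 = 20 ⇒ b_1 = 30 − 9 − 20 = 1; ∂_2 has invariant factor(s) [2] giving torsion. So H_1 = Z ⊕ Z/2.
rank ∂_2 = 20, rank ∂_3 = 0 ⇒ b_2 = 20 − 20 − 0 = 0. So H_2 = 0.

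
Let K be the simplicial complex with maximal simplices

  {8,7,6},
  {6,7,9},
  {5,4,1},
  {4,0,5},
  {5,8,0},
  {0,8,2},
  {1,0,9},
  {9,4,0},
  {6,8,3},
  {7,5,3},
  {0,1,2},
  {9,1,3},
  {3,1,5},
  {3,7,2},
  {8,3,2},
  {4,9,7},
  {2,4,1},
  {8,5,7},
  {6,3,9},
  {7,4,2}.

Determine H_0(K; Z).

H_0 = Z.

Take the total order 0 < 1 < 2 < 3 < 4 < 5 < 6 < 7 < 8 < 9 on the vertex set. Then K (dimension 2) consists of the simplices:

  0-simplices (10): [0], [1], [2], [3], [4], [5], [6], [7], [8], [9]
  1-simplices (30): (30 of them)
  2-simplices (20): (20 of them)

Hence C_0 ≅ Z^10, C_1 ≅ Z^30, C_2 ≅ Z^20.

The boundary map ∂_1: C_1 → C_0 is given by ∂[p,q] = [q] − [p]. For instance
  ∂[6,9] = [9] − [6].
As a 10×30 matrix over Z this has rank 9, with invariant factors (1,1,1,1,1,1,1,1,1).

Boundary ∂_2: C_2 → C_1 sends each 2-simplex [p,q,r] to [q,r] − [p,r] + [p,q]. For instance
  ∂[1,4,5] = [4,5] − [1,5] + [1,4],
  ∂[3,6,9] = [6,9] − [3,9] + [3,6].
The resulting 30×20 matrix has rank 20, and its Smith normal form has invariant factors (1,1,1,1,1,1,1,1,1,1,1,1,1,1,1,1,1,1,1,2).

Now H_k = ker ∂_k / im ∂_{k+1}, so:

  H_0: rank C_0 − rank ∂_1 = 10 − 9 = 1, and the invariant factors of ∂_1 are all 1, so H_0 = Z.

(K is a triangulation of the Klein bottle.)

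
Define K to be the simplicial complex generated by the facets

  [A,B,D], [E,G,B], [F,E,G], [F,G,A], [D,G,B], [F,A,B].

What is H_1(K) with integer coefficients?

Take the total order A < B < D < E < F < G on the vertex set. Then K (dimension 2) consists of the simplices:

  0-simplices (6): A, B, D, E, F, G
  1-simplices (12): AB, AD, AF, AG, BD, BE, BF, BG, DG, EF, EG, FG
  2-simplices (6): ABD, ABF, AFG, BDG, BEG, EFG

so the chain groups are C_0 ≅ Z^6, C_1 ≅ Z^12, C_2 ≅ Z^6.

The boundary map ∂_1: C_1 → C_0 maps an edge to its endpoints' difference, ∂[p,q] = q − p. For instance
  ∂BD = D − B.
This gives a 6×12 integer matrix of rank 5; reducing to Smith normal form yields diagonal entries (1,1,1,1,1).

∂_2: C_2 → C_1 sends each 2-simplex [p,q,r] to [q,r] − [p,r] + [p,q]. For instance
  ∂AFG = FG − AG + AF,
  ∂ABD = BD − AD + AB.
As a 12×6 matrix over Z this has rank 6, with invariant factors (1,1,1,1,1,1).

Computing H_k = (kernel of ∂_k) / (image of ∂_{k+1}):

  H_1: rank ker ∂_1 − rank ∂_2 = (12 − 5) − 6 = 1, and the invariant factors of ∂_2 are all 1, so H_1 ≅ Z.

H_1 = Z.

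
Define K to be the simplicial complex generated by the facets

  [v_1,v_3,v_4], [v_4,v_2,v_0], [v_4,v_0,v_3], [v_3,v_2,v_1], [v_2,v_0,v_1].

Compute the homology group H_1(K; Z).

H_1 = Z.

Take the total order v_0 < v_1 < v_2 < v_3 < v_4 on the vertex set. Then K (dimension 2) consists of the simplices:

  0-simplices (5): [v_0], [v_1], [v_2], [v_3], [v_4]
  1-simplices (10): [v_0,v_1], [v_0,v_2], [v_0,v_3], [v_0,v_4], [v_1,v_2], [v_1,v_3], [v_1,v_4], [v_2,v_3], [v_2,v_4], [v_3,v_4]
  2-simplices (5): [v_0,v_1,v_2], [v_0,v_2,v_4], [v_0,v_3,v_4], [v_1,v_2,v_3], [v_1,v_3,v_4]

Hence C_0 ≅ Z^5, C_1 ≅ Z^10, C_2 ≅ Z^5.

∂_1: C_1 → C_0 is given by ∂[p,q] = [q] − [p]. For instance
  ∂[v_2,v_3] = [v_3] − [v_2].
The 5×10 boundary matrix has rank 4 and Smith normal form diag(1,1,1,1).

Boundary ∂_2: C_2 → C_1 acts by ∂[p,q,r] = [q,r] − [p,r] + [p,q]. For instance
  ∂[v_1,v_2,v_3] = [v_2,v_3] − [v_1,v_3] + [v_1,v_2],
  ∂[v_0,v_3,v_4] = [v_3,v_4] − [v_0,v_4] + [v_0,v_3].
As a 10×5 matrix over Z this has rank 5, with invariant factors (1,1,1,1,1).

Computing H_k = (kernel of ∂_k) / (image of ∂_{k+1}):

  H_1: rank ker ∂_1 − rank ∂_2 = (10 − 4) − 5 = 1, and the invariant factors of ∂_2 are all 1, so H_1 ≅ Z.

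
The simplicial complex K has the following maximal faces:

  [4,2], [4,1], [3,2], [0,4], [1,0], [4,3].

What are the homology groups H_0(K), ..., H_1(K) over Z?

H_0 = Z,  H_1 = Z^2.

Order the vertices as 0 < 1 < 2 < 3 < 4. Listing each simplex with vertices in this order, K has dimension 1 with simplices:

  0-simplices (5): [0], [1], [2], [3], [4]
  1-simplices (6): [0,1], [0,4], [1,4], [2,3], [2,4], [3,4]

Hence C_0 ≅ Z^5, C_1 ≅ Z^6.

The boundary map ∂_1: C_1 → C_0 maps an edge to its endpoints' difference, ∂[p,q] = q − p.
As a 5×6 matrix over Z this has rank 4, with invariant factors (1,1,1,1).

Computing H_k = (kernel of ∂_k) / (image of ∂_{k+1}):

  H_0: rank C_0 − rank ∂_1 = 5 − 4 = 1, and the invariant factors of ∂_1 are all 1, so H_0 ≅ Z.
  H_1: rank ker ∂_1 − rank ∂_2 = (6 − 4) − 0 = 2, and there is no ∂_2, so H_1 ≅ Z^2.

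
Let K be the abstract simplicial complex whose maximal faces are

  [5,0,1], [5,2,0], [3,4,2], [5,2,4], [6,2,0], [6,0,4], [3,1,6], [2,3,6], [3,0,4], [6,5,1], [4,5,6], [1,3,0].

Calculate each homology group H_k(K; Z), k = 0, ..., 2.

Order the vertices as 0 < 1 < 2 < 3 < 4 < 5 < 6. Listing each simplex with vertices in this order, K has dimension 2 with simplices:

  0-simplices (7): [0], [1], [2], [3], [4], [5], [6]
  1-simplices (18): [0,1], [0,2], [0,3], [0,4], [0,5], [0,6], [1,3], [1,5], [1,6], [2,3], [2,4], [2,5], [2,6], [3,4], [3,6], [4,5], [4,6], [5,6]
  2-simplices (12): [0,1,3], [0,1,5], [0,2,5], [0,2,6], [0,3,4], [0,4,6], [1,3,6], [1,5,6], [2,3,4], [2,3,6], [2,4,5], [4,5,6]

Hence C_0 ≅ Z^7, C_1 ≅ Z^18, C_2 ≅ Z^12.

Boundary ∂_1: C_1 → C_0 maps an edge to its endpoints' difference, ∂[p,q] = q − p. For instance
  ∂[4,6] = [6] − [4].
The 7×18 boundary matrix has rank 6 and Smith normal form diag(1,1,1,1,1,1).

Boundary ∂_2: C_2 → C_1 maps a triangle to the signed sum of its edges. For instance
  ∂[4,5,6] = [5,6] − [4,6] + [4,5],
  ∂[0,3,4] = [3,4] − [0,4] + [0,3].
The 18×12 boundary matrix has rank 12 and Smith normal form diag(1,1,1,1,1,1,1,1,1,1,1,2).

Reading off H_k = ker ∂_k / im ∂_{k+1}:

  H_0: rank C_0 − rank ∂_1 = 7 − 6 = 1, and the invariant factors of ∂_1 are all 1, so H_0 = Z.
  H_1: rank ker ∂_1 − rank ∂_2 = (18 − 6) − 12 = 0, and ∂_2 has invariant factor 2 > 1, so H_1 = Z_2.
  H_2: rank ker ∂_2 − rank ∂_3 = (12 − 12) − 0 = 0, and there is no ∂_3, so H_2 = 0.

(K is a triangulation of the real projective plane RP^2.)

H_0 = Z,  H_1 = Z_2,  H_2 = 0.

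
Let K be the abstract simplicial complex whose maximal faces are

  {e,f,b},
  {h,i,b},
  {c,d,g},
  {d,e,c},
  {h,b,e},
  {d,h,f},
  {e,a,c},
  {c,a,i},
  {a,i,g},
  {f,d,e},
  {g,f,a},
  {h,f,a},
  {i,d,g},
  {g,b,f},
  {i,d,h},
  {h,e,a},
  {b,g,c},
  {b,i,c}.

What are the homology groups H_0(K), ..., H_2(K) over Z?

H_0 = Z,  H_1 = Z × Z/2,  H_2 = 0.

Fix the vertex order a < b < c < d < e < f < g < h < i and write every simplex with vertices in increasing order. Then dim K = 2 and the simplices of K are:

  0-simplices (9): a, b, c, d, e, f, g, h, i
  1-simplices (27): ac, ae, af, ag, ah, ai, bc, be, bf, bg, bh, bi, cd, ce, cg, ci, de, df, dg, dh, di, ef, eh, fg, fh, gi, hi
  2-simplices (18): ace, aci, aeh, afg, afh, agi, bcg, bci, bef, beh, bfg, bhi, cde, cdg, def, dfh, dgi, dhi

Hence C_0 ≅ Z^9, C_1 ≅ Z^27, C_2 ≅ Z^18.

The boundary map ∂_1: C_1 → C_0 is given by ∂[p,q] = [q] − [p]. For instance
  ∂bi = i − b.
As a 9×27 matrix over Z this has rank 8, with invariant factors (1,1,1,1,1,1,1,1).

∂_2: C_2 → C_1 sends each 2-simplex [p,q,r] to [q,r] − [p,r] + [p,q]. For instance
  ∂aci = ci − ai + ac,
  ∂dhi = hi − di + dh.
The resulting 27×18 matrix has rank 18, and its Smith normal form has invariant factors (1,1,1,1,1,1,1,1,1,1,1,1,1,1,1,1,1,2).

Computing H_k = (kernel of ∂_k) / (image of ∂_{k+1}):

  H_0: rank C_0 − rank ∂_1 = 9 − 8 = 1, and the invariant factors of ∂_1 are all 1, so H_0 = Z.
  H_1: rank ker ∂_1 − rank ∂_2 = (27 − 8) − 18 = 1, and ∂_2 has invariant factor 2 > 1, so H_1 = Z × Z/2.
  H_2: rank ker ∂_2 − rank ∂_3 = (18 − 18) − 0 = 0, and there is no ∂_3, so H_2 = 0.

As a check, the Euler characteristic is 9 − 27 + 18 = 0, which agrees with 1 − 1 + 0 = 0.
(K is a triangulation of the Klein bottle.)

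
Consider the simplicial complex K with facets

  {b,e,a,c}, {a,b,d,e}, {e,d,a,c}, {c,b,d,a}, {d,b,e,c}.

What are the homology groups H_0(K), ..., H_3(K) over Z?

H_0 = Z,  H_1 = 0,  H_2 = 0,  H_3 = Z.

Order the vertices as a < b < c < d < e. Listing each simplex with vertices in this order, K has dimension 3 with simplices:

  0-simplices (5): a, b, c, d, e
  1-simplices (10): ab, ac, ad, ae, bc, bd, be, cd, ce, de
  2-simplices (10): abc, abd, abe, acd, ace, ade, bcd, bce, bde, cde
  3-simplices (5): abcd, abce, abde, acde, bcde

giving chain groups C_0 ≅ Z^5, C_1 ≅ Z^10, C_2 ≅ Z^10, C_3 ≅ Z^5.

∂_1: C_1 → C_0 sends each edge [p,q] (with p < q) to q − p. For instance
  ∂ac = c − a.
As a 5×10 matrix over Z this has rank 4, with invariant factors (1,1,1,1).

∂_2: C_2 → C_1 sends each 2-simplex [p,q,r] to [q,r] − [p,r] + [p,q]. For instance
  ∂bce = ce − be + bc,
  ∂ace = ce − ae + ac.
The 10×10 boundary matrix has rank 6 and Smith normal form diag(1,1,1,1,1,1).

Boundary ∂_3: C_3 → C_2 sends each 3-simplex σ to the alternating sum Σ_i (−1)^i (σ with its i-th vertex removed). For instance
  ∂abde = bde − ade + abe − abd,
  ∂abcd = bcd − acd + abd − abc.
The 10×5 boundary matrix has rank 4 and Smith normal form diag(1,1,1,1).

Computing H_k = (kernel of ∂_k) / (image of ∂_{k+1}):

  H_0: rank C_0 − rank ∂_1 = 5 − 4 = 1, and the invariant factors of ∂_1 are all 1, so H_0 = Z.
  H_1: rank ker ∂_1 − rank ∂_2 = (10 − 4) − 6 = 0, and the invariant factors of ∂_2 are all 1, so H_1 = 0.
  H_2: rank ker ∂_2 − rank ∂_3 = (10 − 6) − 4 = 0, and the invariant factors of ∂_3 are all 1, so H_2 = 0.
  H_3: rank ker ∂_3 − rank ∂_4 = (5 − 4) − 0 = 1, and there is no ∂_4, so H_3 = Z.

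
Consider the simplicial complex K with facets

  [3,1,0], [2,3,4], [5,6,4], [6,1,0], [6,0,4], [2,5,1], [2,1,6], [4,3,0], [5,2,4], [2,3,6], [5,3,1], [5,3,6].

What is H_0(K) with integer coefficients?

H_0 ≅ Z.

We work with the vertex ordering 0 < 1 < 2 < 3 < 4 < 5 < 6. The simplices of K, each written with vertices in increasing order, are:

  0-simplices (7): [0], [1], [2], [3], [4], [5], [6]
  1-simplices (18): [0,1], [0,3], [0,4], [0,6], [1,2], [1,3], [1,5], [1,6], [2,3], [2,4], [2,5], [2,6], [3,4], [3,5], [3,6], [4,5], [4,6], [5,6]
  2-simplices (12): [0,1,3], [0,1,6], [0,3,4], [0,4,6], [1,2,5], [1,2,6], [1,3,5], [2,3,4], [2,3,6], [2,4,5], [3,5,6], [4,5,6]

so the chain groups are C_0 ≅ Z^7, C_1 ≅ Z^18, C_2 ≅ Z^12.

Boundary ∂_1: C_1 → C_0 maps an edge to its endpoints' difference, ∂[p,q] = q − p. For instance
  ∂[3,5] = [5] − [3].
This gives a 7×18 integer matrix of rank 6; reducing to Smith normal form yields diagonal entries (1,1,1,1,1,1).

The boundary map ∂_2: C_2 → C_1 maps a triangle to the signed sum of its edges. For instance
  ∂[1,2,5] = [2,5] − [1,5] + [1,2],
  ∂[0,1,3] = [1,3] − [0,3] + [0,1].
As a 18×12 matrix over Z this has rank 12, with invariant factors (1,1,1,1,1,1,1,1,1,1,1,2).

From H_k ≅ ker(∂_k) / im(∂_{k+1}) we obtain:

  H_0: rank C_0 − rank ∂_1 = 7 − 6 = 1, and the invariant factors of ∂_1 are all 1, so H_0 = Z.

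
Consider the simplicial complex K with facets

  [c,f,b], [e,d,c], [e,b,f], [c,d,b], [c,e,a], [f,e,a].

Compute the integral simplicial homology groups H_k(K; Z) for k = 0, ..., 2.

Order the vertices as a < b < c < d < e < f. Listing each simplex with vertices in this order, K has dimension 2 with simplices:

  0-simplices (6): a, b, c, d, e, f
  1-simplices (12): ac, ae, af, bc, bd, be, bf, cd, ce, cf, de, ef
  2-simplices (6): ace, aef, bcd, bcf, bef, cde

so the chain groups are C_0 ≅ Z^6, C_1 ≅ Z^12, C_2 ≅ Z^6.

∂_1: C_1 → C_0 maps an edge to its endpoints' difference, ∂[p,q] = q − p. For instance
  ∂af = f − a.
This gives a 6×12 integer matrix of rank 5; reducing to Smith normal form yields diagonal entries (1,1,1,1,1).

The boundary map ∂_2: C_2 → C_1 sends each 2-simplex [p,q,r] to [q,r] − [p,r] + [p,q]. For instance
  ∂cde = de − ce + cd,
  ∂bcf = cf − bf + bc.
As a 12×6 matrix over Z this has rank 6, with invariant factors (1,1,1,1,1,1).

Computing H_k = (kernel of ∂_k) / (image of ∂_{k+1}):

  H_0: rank C_0 − rank ∂_1 = 6 − 5 = 1, and the invariant factors of ∂_1 are all 1, so H_0 = Z.
  H_1: rank ker ∂_1 − rank ∂_2 = (12 − 5) − 6 = 1, and the invariant factors of ∂_2 are all 1, so H_1 = Z.
  H_2: rank ker ∂_2 − rank ∂_3 = (6 − 6) − 0 = 0, and there is no ∂_3, so H_2 = 0.

(K is a triangulation of the cylinder S^1 x I.)

H_0 = Z,  H_1 = Z,  H_2 = 0.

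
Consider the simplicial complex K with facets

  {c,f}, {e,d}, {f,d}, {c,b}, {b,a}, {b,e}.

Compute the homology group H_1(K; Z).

H_1 ≅ Z.

K has 6 vertices, 6 edges.
rank ∂_1 = 5, rank ∂_2 = 0 ⇒ b_1 = 6 − 5 − 0 = 1. So H_1 = Z.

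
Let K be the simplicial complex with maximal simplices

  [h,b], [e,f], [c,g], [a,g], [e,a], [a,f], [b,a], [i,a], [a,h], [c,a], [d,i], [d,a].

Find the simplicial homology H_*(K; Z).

H_0 ≅ Z,  H_1 ≅ Z^4.

Take the total order a < b < c < d < e < f < g < h < i on the vertex set. Then K (dimension 1) consists of the simplices:

  0-simplices (9): a, b, c, d, e, f, g, h, i
  1-simplices (12): ab, ac, ad, ae, af, ag, ah, ai, bh, cg, di, ef

giving chain groups C_0 ≅ Z^9, C_1 ≅ Z^12.

The boundary map ∂_1: C_1 → C_0 sends each edge [p,q] (with p < q) to q − p. For instance
  ∂ac = c − a.
The resulting 9×12 matrix has rank 8, and its Smith normal form has invariant factors (1,1,1,1,1,1,1,1).

Reading off H_k = ker ∂_k / im ∂_{k+1}:

  H_0: rank C_0 − rank ∂_1 = 9 − 8 = 1, and the invariant factors of ∂_1 are all 1, so H_0 = Z.
  H_1: rank ker ∂_1 − rank ∂_2 = (12 − 8) − 0 = 4, and there is no ∂_2, so H_1 = Z^4.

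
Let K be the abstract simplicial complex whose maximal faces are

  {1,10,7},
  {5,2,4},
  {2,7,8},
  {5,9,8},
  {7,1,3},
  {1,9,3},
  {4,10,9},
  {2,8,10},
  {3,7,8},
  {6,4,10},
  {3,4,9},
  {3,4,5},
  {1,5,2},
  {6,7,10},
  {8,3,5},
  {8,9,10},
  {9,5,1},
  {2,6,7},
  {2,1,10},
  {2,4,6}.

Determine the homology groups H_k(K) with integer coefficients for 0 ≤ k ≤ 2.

We work with the vertex ordering 1 < 2 < 3 < 4 < 5 < 6 < 7 < 8 < 9 < 10. The simplices of K, each written with vertices in increasing order, are:

  0-simplices (10): [1], [2], [3], [4], [5], [6], [7], [8], [9], [10]
  1-simplices (30): (30 of them)
  2-simplices (20): (20 of them)

so the chain groups are C_0 ≅ Z^10, C_1 ≅ Z^30, C_2 ≅ Z^20.

∂_1: C_1 → C_0 sends each edge [p,q] (with p < q) to q − p. For instance
  ∂[3,8] = [8] − [3].
The 10×30 boundary matrix has rank 9 and Smith normal form diag(1,1,1,1,1,1,1,1,1).

Boundary ∂_2: C_2 → C_1 sends each 2-simplex [p,q,r] to [q,r] − [p,r] + [p,q]. For instance
  ∂[4,9,10] = [9,10] − [4,10] + [4,9],
  ∂[2,4,5] = [4,5] − [2,5] + [2,4].
The resulting 30×20 matrix has rank 20, and its Smith normal form has invariant factors (1,1,1,1,1,1,1,1,1,1,1,1,1,1,1,1,1,1,1,2).

Reading off H_k = ker ∂_k / im ∂_{k+1}:

  H_0: rank C_0 − rank ∂_1 = 10 − 9 = 1, and the invariant factors of ∂_1 are all 1, so H_0 ≅ Z.
  H_1: rank ker ∂_1 − rank ∂_2 = (30 − 9) − 20 = 1, and ∂_2 has invariant factor 2 > 1, so H_1 ≅ Z ⊕ Z/2.
  H_2: rank ker ∂_2 − rank ∂_3 = (20 − 20) − 0 = 0, and there is no ∂_3, so H_2 ≅ 0.

As a check, the Euler characteristic is 10 − 30 + 20 = 0, which agrees with 1 − 1 + 0 = 0.

H_0 ≅ Z,  H_1 ≅ Z ⊕ Z/2,  H_2 = 0.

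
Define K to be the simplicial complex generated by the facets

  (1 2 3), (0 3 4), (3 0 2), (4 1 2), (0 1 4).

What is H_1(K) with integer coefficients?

H_1 ≅ Z.

We work with the vertex ordering 0 < 1 < 2 < 3 < 4. The simplices of K, each written with vertices in increasing order, are:

  0-simplices (5): [0], [1], [2], [3], [4]
  1-simplices (10): [0,1], [0,2], [0,3], [0,4], [1,2], [1,3], [1,4], [2,3], [2,4], [3,4]
  2-simplices (5): [0,1,4], [0,2,3], [0,3,4], [1,2,3], [1,2,4]

so the chain groups are C_0 ≅ Z^5, C_1 ≅ Z^10, C_2 ≅ Z^5.

Boundary ∂_1: C_1 → C_0 is given by ∂[p,q] = [q] − [p]. For instance
  ∂[1,2] = [2] − [1].
The resulting 5×10 matrix has rank 4, and its Smith normal form has invariant factors (1,1,1,1).

The boundary map ∂_2: C_2 → C_1 sends each 2-simplex [p,q,r] to [q,r] − [p,r] + [p,q]. For instance
  ∂[1,2,4] = [2,4] − [1,4] + [1,2],
  ∂[0,3,4] = [3,4] − [0,4] + [0,3].
This gives a 10×5 integer matrix of rank 5; reducing to Smith normal form yields diagonal entries (1,1,1,1,1).

Now H_k = ker ∂_k / im ∂_{k+1}, so:

  H_1: rank ker ∂_1 − rank ∂_2 = (10 − 4) − 5 = 1, and the invariant factors of ∂_2 are all 1, so H_1 = Z.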